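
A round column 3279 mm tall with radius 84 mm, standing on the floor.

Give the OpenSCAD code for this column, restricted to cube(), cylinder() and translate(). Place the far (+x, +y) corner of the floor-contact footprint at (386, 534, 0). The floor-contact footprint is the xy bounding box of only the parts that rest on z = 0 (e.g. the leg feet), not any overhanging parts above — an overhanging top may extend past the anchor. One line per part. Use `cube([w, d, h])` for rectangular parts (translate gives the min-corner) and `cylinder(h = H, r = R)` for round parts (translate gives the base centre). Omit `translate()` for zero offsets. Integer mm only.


translate([302, 450, 0]) cylinder(h = 3279, r = 84);


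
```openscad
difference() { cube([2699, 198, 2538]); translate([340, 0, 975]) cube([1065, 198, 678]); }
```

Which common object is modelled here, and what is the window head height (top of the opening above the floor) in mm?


A wall with a window opening. The window head height is 1653 mm.

A wall with a rectangular opening subtracted — a window. Sill at z = 975, opening 678 mm tall, so the head is at 975 + 678 = 1653 mm.


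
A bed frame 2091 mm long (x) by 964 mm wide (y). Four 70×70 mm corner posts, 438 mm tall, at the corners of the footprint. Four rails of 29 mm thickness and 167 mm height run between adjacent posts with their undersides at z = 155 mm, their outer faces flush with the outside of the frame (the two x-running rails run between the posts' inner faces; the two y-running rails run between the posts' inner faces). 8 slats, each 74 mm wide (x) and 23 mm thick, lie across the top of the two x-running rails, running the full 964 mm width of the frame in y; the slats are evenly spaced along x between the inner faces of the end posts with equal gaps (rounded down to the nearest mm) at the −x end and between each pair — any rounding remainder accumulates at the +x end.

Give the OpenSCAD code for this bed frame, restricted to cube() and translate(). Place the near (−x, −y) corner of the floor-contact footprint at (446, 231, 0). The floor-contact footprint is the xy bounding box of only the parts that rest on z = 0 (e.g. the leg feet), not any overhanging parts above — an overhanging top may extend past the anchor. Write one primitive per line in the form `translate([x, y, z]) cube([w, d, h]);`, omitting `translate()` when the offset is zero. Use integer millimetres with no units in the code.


translate([446, 231, 0]) cube([70, 70, 438]);
translate([446, 1125, 0]) cube([70, 70, 438]);
translate([2467, 231, 0]) cube([70, 70, 438]);
translate([2467, 1125, 0]) cube([70, 70, 438]);
translate([516, 231, 155]) cube([1951, 29, 167]);
translate([516, 1166, 155]) cube([1951, 29, 167]);
translate([446, 301, 155]) cube([29, 824, 167]);
translate([2508, 301, 155]) cube([29, 824, 167]);
translate([667, 231, 322]) cube([74, 964, 23]);
translate([892, 231, 322]) cube([74, 964, 23]);
translate([1117, 231, 322]) cube([74, 964, 23]);
translate([1342, 231, 322]) cube([74, 964, 23]);
translate([1567, 231, 322]) cube([74, 964, 23]);
translate([1792, 231, 322]) cube([74, 964, 23]);
translate([2017, 231, 322]) cube([74, 964, 23]);
translate([2242, 231, 322]) cube([74, 964, 23]);


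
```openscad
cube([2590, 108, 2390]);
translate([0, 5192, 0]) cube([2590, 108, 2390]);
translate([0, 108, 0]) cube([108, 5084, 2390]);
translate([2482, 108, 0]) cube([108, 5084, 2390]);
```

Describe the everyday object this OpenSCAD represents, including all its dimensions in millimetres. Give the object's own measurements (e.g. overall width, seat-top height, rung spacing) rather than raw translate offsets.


The wall frame of a small rectangular building: four walls, each 2390 mm tall and 108 mm thick, enclosing a footprint 2590 mm (x) by 5300 mm (y) outside-to-outside, with no floor or roof. The front and back walls (the −y and +y sides) span the full width; the two side walls fit between them.


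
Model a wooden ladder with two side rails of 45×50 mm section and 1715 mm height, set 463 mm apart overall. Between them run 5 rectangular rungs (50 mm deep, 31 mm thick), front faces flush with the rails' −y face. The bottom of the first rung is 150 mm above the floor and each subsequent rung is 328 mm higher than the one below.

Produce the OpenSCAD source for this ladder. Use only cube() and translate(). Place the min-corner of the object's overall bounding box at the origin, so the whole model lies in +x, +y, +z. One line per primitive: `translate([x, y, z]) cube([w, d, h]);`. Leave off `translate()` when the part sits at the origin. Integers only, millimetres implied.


cube([45, 50, 1715]);
translate([418, 0, 0]) cube([45, 50, 1715]);
translate([45, 0, 150]) cube([373, 50, 31]);
translate([45, 0, 478]) cube([373, 50, 31]);
translate([45, 0, 806]) cube([373, 50, 31]);
translate([45, 0, 1134]) cube([373, 50, 31]);
translate([45, 0, 1462]) cube([373, 50, 31]);


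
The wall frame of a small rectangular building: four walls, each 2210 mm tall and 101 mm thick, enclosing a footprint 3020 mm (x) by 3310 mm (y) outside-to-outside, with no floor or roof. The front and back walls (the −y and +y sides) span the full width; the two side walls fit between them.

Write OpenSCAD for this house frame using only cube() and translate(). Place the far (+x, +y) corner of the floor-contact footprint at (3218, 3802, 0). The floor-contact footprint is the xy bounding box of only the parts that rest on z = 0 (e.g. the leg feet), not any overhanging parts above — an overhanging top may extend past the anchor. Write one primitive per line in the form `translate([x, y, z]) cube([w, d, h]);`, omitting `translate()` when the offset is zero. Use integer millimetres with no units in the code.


translate([198, 492, 0]) cube([3020, 101, 2210]);
translate([198, 3701, 0]) cube([3020, 101, 2210]);
translate([198, 593, 0]) cube([101, 3108, 2210]);
translate([3117, 593, 0]) cube([101, 3108, 2210]);


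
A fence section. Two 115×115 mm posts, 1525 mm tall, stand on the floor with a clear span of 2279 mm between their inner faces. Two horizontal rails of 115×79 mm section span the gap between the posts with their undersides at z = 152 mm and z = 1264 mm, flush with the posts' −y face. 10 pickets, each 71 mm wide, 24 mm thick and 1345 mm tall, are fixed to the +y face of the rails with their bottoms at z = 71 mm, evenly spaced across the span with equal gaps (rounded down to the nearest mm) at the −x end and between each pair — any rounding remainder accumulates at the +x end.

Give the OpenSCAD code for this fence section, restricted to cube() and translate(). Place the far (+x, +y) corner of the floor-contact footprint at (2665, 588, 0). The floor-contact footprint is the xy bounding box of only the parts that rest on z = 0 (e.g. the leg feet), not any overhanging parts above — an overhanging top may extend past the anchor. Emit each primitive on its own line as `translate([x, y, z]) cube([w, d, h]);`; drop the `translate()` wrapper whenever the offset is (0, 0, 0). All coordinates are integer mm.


translate([156, 473, 0]) cube([115, 115, 1525]);
translate([2550, 473, 0]) cube([115, 115, 1525]);
translate([271, 473, 152]) cube([2279, 115, 79]);
translate([271, 473, 1264]) cube([2279, 115, 79]);
translate([413, 588, 71]) cube([71, 24, 1345]);
translate([626, 588, 71]) cube([71, 24, 1345]);
translate([839, 588, 71]) cube([71, 24, 1345]);
translate([1052, 588, 71]) cube([71, 24, 1345]);
translate([1265, 588, 71]) cube([71, 24, 1345]);
translate([1478, 588, 71]) cube([71, 24, 1345]);
translate([1691, 588, 71]) cube([71, 24, 1345]);
translate([1904, 588, 71]) cube([71, 24, 1345]);
translate([2117, 588, 71]) cube([71, 24, 1345]);
translate([2330, 588, 71]) cube([71, 24, 1345]);


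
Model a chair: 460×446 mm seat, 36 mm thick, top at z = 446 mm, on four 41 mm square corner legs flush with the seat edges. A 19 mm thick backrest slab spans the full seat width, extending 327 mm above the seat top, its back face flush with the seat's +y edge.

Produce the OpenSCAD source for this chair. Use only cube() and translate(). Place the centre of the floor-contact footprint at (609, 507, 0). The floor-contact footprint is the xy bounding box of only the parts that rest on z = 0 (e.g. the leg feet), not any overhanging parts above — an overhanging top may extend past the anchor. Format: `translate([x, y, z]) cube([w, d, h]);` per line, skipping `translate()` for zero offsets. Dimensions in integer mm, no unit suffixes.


translate([379, 284, 410]) cube([460, 446, 36]);
translate([379, 284, 0]) cube([41, 41, 410]);
translate([798, 284, 0]) cube([41, 41, 410]);
translate([379, 689, 0]) cube([41, 41, 410]);
translate([798, 689, 0]) cube([41, 41, 410]);
translate([379, 711, 446]) cube([460, 19, 327]);


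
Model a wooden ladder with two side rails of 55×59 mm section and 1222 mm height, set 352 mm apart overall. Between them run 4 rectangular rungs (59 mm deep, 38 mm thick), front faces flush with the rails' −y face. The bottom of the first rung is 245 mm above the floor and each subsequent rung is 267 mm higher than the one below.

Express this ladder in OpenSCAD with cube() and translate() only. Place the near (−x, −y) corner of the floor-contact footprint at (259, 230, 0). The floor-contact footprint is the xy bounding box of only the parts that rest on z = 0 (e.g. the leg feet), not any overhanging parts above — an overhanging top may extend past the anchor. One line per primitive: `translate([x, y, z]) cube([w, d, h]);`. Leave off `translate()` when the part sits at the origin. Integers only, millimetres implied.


translate([259, 230, 0]) cube([55, 59, 1222]);
translate([556, 230, 0]) cube([55, 59, 1222]);
translate([314, 230, 245]) cube([242, 59, 38]);
translate([314, 230, 512]) cube([242, 59, 38]);
translate([314, 230, 779]) cube([242, 59, 38]);
translate([314, 230, 1046]) cube([242, 59, 38]);


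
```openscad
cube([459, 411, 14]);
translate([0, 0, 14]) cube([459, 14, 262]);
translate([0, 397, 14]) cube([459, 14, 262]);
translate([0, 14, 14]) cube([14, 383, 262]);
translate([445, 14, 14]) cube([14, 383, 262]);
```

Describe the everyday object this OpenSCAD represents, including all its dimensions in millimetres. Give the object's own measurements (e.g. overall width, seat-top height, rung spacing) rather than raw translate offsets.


An open-topped rectangular box: outside dimensions 459×411×276 mm, with a uniform wall and base thickness of 14 mm. The base is a full 459×411 slab on the floor; four walls sit on top of the base. The front and back walls (the −y and +y sides) span the full width; the two side walls fit between them.


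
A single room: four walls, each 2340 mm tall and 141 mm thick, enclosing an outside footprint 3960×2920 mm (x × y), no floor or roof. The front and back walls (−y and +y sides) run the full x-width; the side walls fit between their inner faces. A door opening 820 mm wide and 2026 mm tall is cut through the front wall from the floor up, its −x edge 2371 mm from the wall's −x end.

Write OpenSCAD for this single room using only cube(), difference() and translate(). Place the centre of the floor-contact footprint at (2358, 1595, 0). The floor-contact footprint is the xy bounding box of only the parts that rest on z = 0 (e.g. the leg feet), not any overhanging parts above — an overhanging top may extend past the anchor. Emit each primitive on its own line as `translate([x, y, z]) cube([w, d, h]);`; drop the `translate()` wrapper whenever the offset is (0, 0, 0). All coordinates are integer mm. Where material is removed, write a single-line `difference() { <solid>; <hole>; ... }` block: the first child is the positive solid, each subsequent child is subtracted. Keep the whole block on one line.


difference() { translate([378, 135, 0]) cube([3960, 141, 2340]); translate([2749, 135, 0]) cube([820, 141, 2026]); }
translate([378, 2914, 0]) cube([3960, 141, 2340]);
translate([378, 276, 0]) cube([141, 2638, 2340]);
translate([4197, 276, 0]) cube([141, 2638, 2340]);


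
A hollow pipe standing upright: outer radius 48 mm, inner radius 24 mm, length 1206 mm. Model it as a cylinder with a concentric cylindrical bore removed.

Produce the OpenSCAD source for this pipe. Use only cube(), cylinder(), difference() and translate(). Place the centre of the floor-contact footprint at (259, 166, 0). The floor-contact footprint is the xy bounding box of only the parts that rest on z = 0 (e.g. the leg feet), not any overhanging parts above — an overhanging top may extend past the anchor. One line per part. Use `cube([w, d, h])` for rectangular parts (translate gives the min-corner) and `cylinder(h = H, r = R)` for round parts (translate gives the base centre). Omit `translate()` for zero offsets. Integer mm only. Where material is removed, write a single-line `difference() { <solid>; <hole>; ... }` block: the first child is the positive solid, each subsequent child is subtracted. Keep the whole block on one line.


difference() { translate([259, 166, 0]) cylinder(h = 1206, r = 48); translate([259, 166, 0]) cylinder(h = 1206, r = 24); }


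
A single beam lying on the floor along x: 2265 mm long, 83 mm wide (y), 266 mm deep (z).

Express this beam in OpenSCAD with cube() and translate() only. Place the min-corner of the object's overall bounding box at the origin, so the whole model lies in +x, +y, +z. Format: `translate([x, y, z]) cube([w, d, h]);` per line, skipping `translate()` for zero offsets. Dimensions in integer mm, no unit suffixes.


cube([2265, 83, 266]);


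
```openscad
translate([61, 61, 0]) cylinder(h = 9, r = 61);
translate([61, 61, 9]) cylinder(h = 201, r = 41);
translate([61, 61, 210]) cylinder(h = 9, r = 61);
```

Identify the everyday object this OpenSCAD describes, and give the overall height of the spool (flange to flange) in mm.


A spool. The overall height is 219 mm.

Three coaxial cylinders, large–small–large — a spool. Two 9 mm flanges and a 201 mm core give 9 + 201 + 9 = 219 mm.


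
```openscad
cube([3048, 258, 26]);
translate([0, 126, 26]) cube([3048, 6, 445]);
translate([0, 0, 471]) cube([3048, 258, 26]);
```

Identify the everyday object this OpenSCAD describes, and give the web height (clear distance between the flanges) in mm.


An I-beam. The web height is 445 mm.

Two wide flanges with a thin centred web — an I-beam. Overall 497 mm minus two 26 mm flanges gives a web of 497 − 2·26 = 445 mm.


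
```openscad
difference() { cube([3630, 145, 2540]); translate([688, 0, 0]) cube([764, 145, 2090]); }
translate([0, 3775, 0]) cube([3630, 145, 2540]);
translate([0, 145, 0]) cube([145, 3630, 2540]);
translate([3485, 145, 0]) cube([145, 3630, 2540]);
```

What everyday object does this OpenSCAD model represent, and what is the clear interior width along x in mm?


A single room. The interior width is 3340 mm.

Four walls enclosing a rectangle with a door in the front wall — a room. Outside width 3630 minus two 145 mm walls gives 3340 mm.


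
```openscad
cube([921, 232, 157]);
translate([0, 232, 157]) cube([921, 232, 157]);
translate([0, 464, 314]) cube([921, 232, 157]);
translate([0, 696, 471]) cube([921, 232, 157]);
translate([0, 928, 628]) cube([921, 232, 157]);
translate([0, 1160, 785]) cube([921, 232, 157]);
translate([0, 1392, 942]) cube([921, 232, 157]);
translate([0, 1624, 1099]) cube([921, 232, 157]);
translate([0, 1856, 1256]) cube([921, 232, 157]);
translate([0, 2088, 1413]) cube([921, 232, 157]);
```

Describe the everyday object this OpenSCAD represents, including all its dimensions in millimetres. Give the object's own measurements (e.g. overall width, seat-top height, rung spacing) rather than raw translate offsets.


A straight staircase of 10 solid steps. Each step is 921 mm wide (x), 232 mm deep (y, the going) and 157 mm tall (the rise). The first step rests on the floor; each subsequent step sits one going further in +y and one rise higher in +z, directly behind and above the previous step with no overlap.


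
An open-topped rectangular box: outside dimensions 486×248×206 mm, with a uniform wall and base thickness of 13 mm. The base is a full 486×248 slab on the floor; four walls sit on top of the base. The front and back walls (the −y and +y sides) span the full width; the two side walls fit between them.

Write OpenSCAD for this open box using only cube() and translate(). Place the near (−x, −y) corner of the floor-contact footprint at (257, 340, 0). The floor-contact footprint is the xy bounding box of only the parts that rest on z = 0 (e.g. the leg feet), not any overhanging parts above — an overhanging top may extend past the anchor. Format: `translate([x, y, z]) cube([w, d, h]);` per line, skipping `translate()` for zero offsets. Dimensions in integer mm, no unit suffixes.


translate([257, 340, 0]) cube([486, 248, 13]);
translate([257, 340, 13]) cube([486, 13, 193]);
translate([257, 575, 13]) cube([486, 13, 193]);
translate([257, 353, 13]) cube([13, 222, 193]);
translate([730, 353, 13]) cube([13, 222, 193]);


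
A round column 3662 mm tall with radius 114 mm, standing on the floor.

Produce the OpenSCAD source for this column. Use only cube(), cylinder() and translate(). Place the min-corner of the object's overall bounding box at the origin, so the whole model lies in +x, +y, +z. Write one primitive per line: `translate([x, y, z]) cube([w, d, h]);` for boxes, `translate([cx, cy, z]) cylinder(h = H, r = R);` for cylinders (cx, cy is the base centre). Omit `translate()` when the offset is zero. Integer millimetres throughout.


translate([114, 114, 0]) cylinder(h = 3662, r = 114);


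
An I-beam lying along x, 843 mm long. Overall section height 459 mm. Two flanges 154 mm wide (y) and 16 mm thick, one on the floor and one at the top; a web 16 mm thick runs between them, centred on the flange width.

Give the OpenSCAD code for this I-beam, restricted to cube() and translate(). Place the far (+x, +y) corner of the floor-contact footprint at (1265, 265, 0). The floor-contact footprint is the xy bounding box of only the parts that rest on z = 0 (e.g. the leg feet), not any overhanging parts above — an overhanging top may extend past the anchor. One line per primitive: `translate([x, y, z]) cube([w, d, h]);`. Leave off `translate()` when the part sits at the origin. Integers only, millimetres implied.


translate([422, 111, 0]) cube([843, 154, 16]);
translate([422, 180, 16]) cube([843, 16, 427]);
translate([422, 111, 443]) cube([843, 154, 16]);


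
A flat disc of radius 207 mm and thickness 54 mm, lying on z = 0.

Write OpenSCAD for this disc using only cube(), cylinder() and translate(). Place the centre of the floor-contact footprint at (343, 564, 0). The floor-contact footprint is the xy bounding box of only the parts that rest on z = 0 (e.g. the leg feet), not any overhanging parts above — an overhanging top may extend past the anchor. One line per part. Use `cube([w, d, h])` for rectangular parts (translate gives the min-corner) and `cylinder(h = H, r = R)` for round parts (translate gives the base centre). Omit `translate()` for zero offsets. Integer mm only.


translate([343, 564, 0]) cylinder(h = 54, r = 207);


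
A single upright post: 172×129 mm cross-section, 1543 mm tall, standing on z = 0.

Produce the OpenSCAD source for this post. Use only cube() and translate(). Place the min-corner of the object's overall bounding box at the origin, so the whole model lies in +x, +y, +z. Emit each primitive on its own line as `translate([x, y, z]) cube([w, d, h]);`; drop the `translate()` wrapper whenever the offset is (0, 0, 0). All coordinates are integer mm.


cube([172, 129, 1543]);


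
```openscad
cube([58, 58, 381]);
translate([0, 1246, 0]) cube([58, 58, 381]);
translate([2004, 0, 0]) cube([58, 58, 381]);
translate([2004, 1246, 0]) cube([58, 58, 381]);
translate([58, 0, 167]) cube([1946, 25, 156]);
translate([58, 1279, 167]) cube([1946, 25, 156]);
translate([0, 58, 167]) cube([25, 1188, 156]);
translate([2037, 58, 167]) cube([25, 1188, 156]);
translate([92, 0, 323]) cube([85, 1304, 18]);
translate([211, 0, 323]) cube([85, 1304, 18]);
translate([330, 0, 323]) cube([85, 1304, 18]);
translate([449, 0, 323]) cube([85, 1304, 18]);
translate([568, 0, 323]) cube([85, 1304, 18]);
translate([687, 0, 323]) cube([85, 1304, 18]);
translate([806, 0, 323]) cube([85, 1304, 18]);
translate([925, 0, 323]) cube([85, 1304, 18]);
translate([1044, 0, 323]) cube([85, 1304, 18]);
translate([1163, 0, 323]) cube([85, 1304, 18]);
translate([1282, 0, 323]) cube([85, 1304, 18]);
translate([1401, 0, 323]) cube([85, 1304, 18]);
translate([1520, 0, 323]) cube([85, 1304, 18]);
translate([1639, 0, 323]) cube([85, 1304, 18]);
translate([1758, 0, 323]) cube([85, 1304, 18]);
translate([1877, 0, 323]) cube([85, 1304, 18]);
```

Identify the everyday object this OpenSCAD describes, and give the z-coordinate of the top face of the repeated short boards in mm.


A bed frame. The slat-top height is 341 mm.

Four posts, four rails, and a row of slats — a bed frame. Slats sit on the rails at z = 167 + 156 = 323; with slat thickness 18, the top is 341 mm.


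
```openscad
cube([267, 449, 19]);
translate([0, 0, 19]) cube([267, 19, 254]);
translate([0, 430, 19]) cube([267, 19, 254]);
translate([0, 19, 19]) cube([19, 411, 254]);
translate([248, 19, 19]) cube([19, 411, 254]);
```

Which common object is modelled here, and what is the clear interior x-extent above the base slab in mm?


An open box. The internal width is 229 mm.

A 267×449 base slab with four walls standing on it — an open box. The base is 267 mm wide and the walls are 19 mm thick, so the internal width is 267 − 2 × 19 = 229 mm.


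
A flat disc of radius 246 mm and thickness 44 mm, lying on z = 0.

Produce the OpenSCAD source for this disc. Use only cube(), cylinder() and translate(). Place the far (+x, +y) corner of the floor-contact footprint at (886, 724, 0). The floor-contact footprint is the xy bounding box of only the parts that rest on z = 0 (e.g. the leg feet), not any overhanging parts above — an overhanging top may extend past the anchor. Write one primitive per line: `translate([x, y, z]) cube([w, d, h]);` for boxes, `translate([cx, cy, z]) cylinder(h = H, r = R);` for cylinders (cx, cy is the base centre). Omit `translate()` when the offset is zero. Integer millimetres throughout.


translate([640, 478, 0]) cylinder(h = 44, r = 246);


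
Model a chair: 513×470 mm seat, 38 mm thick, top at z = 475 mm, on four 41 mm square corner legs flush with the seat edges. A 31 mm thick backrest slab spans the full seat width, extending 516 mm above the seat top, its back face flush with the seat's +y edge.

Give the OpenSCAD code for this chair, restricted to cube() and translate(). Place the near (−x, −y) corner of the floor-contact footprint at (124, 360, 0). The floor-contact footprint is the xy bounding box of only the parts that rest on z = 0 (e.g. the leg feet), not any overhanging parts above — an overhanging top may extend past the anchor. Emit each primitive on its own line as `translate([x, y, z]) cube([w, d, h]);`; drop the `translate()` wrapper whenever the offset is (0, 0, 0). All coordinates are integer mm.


translate([124, 360, 437]) cube([513, 470, 38]);
translate([124, 360, 0]) cube([41, 41, 437]);
translate([596, 360, 0]) cube([41, 41, 437]);
translate([124, 789, 0]) cube([41, 41, 437]);
translate([596, 789, 0]) cube([41, 41, 437]);
translate([124, 799, 475]) cube([513, 31, 516]);


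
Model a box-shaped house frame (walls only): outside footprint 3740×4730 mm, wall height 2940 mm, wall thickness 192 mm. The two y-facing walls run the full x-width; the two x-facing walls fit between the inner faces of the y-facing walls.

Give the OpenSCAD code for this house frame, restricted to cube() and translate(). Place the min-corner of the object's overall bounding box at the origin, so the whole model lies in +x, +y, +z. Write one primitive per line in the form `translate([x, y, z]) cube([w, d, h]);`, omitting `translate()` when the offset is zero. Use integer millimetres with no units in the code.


cube([3740, 192, 2940]);
translate([0, 4538, 0]) cube([3740, 192, 2940]);
translate([0, 192, 0]) cube([192, 4346, 2940]);
translate([3548, 192, 0]) cube([192, 4346, 2940]);


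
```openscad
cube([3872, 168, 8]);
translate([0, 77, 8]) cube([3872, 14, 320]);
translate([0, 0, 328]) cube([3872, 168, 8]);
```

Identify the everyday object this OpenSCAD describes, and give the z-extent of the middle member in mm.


An I-beam. The web height is 320 mm.

Two wide flanges with a thin centred web — an I-beam. Overall 336 mm minus two 8 mm flanges gives a web of 336 − 2·8 = 320 mm.


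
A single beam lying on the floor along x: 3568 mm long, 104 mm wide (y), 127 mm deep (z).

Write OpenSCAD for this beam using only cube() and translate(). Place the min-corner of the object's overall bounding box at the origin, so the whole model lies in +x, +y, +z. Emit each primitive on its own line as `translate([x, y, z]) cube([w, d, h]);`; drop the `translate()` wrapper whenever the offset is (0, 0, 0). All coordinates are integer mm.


cube([3568, 104, 127]);


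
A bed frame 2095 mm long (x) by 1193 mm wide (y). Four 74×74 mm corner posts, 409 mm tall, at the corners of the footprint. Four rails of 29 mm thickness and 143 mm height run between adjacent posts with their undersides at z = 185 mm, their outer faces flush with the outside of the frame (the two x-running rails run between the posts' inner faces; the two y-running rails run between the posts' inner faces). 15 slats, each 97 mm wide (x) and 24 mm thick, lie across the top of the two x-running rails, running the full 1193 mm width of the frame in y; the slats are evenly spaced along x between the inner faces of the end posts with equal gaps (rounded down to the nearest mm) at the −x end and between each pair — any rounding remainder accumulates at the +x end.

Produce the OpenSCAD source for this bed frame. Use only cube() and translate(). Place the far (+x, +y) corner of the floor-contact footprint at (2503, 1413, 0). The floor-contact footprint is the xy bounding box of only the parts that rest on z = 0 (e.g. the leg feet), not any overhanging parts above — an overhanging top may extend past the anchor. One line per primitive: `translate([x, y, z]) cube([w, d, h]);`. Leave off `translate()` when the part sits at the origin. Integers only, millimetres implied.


translate([408, 220, 0]) cube([74, 74, 409]);
translate([408, 1339, 0]) cube([74, 74, 409]);
translate([2429, 220, 0]) cube([74, 74, 409]);
translate([2429, 1339, 0]) cube([74, 74, 409]);
translate([482, 220, 185]) cube([1947, 29, 143]);
translate([482, 1384, 185]) cube([1947, 29, 143]);
translate([408, 294, 185]) cube([29, 1045, 143]);
translate([2474, 294, 185]) cube([29, 1045, 143]);
translate([512, 220, 328]) cube([97, 1193, 24]);
translate([639, 220, 328]) cube([97, 1193, 24]);
translate([766, 220, 328]) cube([97, 1193, 24]);
translate([893, 220, 328]) cube([97, 1193, 24]);
translate([1020, 220, 328]) cube([97, 1193, 24]);
translate([1147, 220, 328]) cube([97, 1193, 24]);
translate([1274, 220, 328]) cube([97, 1193, 24]);
translate([1401, 220, 328]) cube([97, 1193, 24]);
translate([1528, 220, 328]) cube([97, 1193, 24]);
translate([1655, 220, 328]) cube([97, 1193, 24]);
translate([1782, 220, 328]) cube([97, 1193, 24]);
translate([1909, 220, 328]) cube([97, 1193, 24]);
translate([2036, 220, 328]) cube([97, 1193, 24]);
translate([2163, 220, 328]) cube([97, 1193, 24]);
translate([2290, 220, 328]) cube([97, 1193, 24]);


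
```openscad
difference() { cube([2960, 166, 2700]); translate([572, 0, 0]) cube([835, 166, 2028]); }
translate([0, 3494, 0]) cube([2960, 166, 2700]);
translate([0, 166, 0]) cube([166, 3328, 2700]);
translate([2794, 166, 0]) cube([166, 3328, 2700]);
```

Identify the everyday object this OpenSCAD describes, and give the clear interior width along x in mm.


A single room. The interior width is 2628 mm.

Four walls enclosing a rectangle with a door in the front wall — a room. Outside width 2960 minus two 166 mm walls gives 2628 mm.


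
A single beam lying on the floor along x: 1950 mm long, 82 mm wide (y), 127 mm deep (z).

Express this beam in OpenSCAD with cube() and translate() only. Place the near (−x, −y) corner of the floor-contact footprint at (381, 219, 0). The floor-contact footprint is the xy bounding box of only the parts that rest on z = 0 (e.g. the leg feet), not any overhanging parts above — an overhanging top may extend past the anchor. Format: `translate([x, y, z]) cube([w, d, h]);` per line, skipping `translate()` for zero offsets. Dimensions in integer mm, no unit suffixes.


translate([381, 219, 0]) cube([1950, 82, 127]);


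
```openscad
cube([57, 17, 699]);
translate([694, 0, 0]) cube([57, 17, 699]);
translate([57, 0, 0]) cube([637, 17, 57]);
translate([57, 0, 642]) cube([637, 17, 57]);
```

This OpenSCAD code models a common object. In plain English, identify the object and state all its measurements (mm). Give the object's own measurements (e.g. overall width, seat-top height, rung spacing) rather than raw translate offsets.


A rectangular picture frame lying in the x–z plane (depth along y). The opening is 637 mm wide (x) by 585 mm tall (z), surrounded by a border 57 mm wide on all four sides. The frame is 17 mm deep and is made of two full-height vertical stiles with two horizontal rails fitted between them.


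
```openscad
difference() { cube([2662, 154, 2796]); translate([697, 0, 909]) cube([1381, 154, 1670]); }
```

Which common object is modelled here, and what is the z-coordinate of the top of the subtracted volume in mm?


A wall with a window opening. The window head height is 2579 mm.

A wall with a rectangular opening subtracted — a window. Sill at z = 909, opening 1670 mm tall, so the head is at 909 + 1670 = 2579 mm.


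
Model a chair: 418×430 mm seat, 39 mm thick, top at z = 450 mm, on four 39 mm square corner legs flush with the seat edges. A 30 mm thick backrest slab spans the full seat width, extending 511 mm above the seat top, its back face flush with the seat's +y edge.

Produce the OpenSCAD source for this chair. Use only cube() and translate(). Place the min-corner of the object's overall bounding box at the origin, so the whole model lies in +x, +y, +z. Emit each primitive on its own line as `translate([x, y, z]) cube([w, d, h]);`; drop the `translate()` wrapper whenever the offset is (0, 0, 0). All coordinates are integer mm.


translate([0, 0, 411]) cube([418, 430, 39]);
cube([39, 39, 411]);
translate([379, 0, 0]) cube([39, 39, 411]);
translate([0, 391, 0]) cube([39, 39, 411]);
translate([379, 391, 0]) cube([39, 39, 411]);
translate([0, 400, 450]) cube([418, 30, 511]);


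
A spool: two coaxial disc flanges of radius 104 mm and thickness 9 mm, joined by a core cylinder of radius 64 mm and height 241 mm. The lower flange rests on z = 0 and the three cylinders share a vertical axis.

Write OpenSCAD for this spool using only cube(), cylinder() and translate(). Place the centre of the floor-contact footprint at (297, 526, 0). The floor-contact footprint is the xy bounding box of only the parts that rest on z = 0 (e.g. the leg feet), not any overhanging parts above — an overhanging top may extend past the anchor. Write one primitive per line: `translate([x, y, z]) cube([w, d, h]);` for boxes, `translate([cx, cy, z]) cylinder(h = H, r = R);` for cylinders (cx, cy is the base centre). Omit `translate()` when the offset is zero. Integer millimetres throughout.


translate([297, 526, 0]) cylinder(h = 9, r = 104);
translate([297, 526, 9]) cylinder(h = 241, r = 64);
translate([297, 526, 250]) cylinder(h = 9, r = 104);


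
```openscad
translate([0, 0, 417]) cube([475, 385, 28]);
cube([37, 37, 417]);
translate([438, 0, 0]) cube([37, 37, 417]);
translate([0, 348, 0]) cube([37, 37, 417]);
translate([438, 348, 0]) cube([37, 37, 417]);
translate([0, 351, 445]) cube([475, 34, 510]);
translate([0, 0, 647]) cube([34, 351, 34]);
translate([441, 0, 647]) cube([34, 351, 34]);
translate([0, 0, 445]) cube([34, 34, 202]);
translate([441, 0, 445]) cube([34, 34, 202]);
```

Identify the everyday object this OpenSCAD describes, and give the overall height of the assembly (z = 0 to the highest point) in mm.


A chair. The overall height is 955 mm.

A slab on four corner posts with a tall panel at the back — a chair. The seat slab sits at z = 417 with thickness 28, and the 510 mm backrest starts at the seat top, so the overall height is 417 + 28 + 510 = 955 mm.


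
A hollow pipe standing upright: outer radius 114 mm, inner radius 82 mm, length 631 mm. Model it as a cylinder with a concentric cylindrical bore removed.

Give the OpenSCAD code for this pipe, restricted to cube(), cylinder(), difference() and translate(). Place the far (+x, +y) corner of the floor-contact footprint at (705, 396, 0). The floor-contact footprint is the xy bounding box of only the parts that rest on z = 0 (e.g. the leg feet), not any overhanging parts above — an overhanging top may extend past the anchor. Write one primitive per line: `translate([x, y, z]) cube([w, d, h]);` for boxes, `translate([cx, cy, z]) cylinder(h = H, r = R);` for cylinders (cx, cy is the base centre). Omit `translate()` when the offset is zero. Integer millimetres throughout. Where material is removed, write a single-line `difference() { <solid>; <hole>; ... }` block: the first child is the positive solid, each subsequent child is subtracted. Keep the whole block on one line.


difference() { translate([591, 282, 0]) cylinder(h = 631, r = 114); translate([591, 282, 0]) cylinder(h = 631, r = 82); }


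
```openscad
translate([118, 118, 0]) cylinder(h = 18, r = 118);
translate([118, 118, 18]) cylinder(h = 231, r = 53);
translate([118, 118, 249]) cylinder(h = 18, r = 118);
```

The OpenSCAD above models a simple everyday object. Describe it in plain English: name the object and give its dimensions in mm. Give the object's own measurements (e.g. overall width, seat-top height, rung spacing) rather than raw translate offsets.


A spool: two coaxial disc flanges of radius 118 mm and thickness 18 mm, joined by a core cylinder of radius 53 mm and height 231 mm. The lower flange rests on z = 0 and the three cylinders share a vertical axis.


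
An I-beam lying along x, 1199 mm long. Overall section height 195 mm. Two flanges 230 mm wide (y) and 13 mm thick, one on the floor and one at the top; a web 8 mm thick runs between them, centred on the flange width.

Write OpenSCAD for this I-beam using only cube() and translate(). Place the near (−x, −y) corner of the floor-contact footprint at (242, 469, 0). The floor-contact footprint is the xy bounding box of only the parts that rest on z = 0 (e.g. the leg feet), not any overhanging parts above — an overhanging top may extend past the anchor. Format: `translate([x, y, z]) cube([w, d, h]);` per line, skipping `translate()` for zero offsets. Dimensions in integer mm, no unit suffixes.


translate([242, 469, 0]) cube([1199, 230, 13]);
translate([242, 580, 13]) cube([1199, 8, 169]);
translate([242, 469, 182]) cube([1199, 230, 13]);


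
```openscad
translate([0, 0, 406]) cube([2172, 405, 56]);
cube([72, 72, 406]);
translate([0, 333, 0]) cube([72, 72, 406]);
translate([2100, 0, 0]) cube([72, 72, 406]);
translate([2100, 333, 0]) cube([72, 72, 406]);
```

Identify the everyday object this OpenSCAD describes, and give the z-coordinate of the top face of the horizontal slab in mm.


A bench. The seat-top height is 462 mm.

A long slab on four corner posts — a bench. The slab sits at z = 406 with thickness 56, so the top is 406 + 56 = 462 mm.


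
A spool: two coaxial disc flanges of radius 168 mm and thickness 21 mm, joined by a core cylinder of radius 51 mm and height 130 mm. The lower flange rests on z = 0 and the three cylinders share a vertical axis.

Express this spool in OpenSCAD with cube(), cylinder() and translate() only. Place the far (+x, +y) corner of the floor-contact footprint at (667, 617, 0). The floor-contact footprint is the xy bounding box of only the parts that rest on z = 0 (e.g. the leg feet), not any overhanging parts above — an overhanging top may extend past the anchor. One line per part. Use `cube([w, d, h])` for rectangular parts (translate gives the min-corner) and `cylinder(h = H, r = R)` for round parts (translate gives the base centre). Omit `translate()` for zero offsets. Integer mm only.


translate([499, 449, 0]) cylinder(h = 21, r = 168);
translate([499, 449, 21]) cylinder(h = 130, r = 51);
translate([499, 449, 151]) cylinder(h = 21, r = 168);


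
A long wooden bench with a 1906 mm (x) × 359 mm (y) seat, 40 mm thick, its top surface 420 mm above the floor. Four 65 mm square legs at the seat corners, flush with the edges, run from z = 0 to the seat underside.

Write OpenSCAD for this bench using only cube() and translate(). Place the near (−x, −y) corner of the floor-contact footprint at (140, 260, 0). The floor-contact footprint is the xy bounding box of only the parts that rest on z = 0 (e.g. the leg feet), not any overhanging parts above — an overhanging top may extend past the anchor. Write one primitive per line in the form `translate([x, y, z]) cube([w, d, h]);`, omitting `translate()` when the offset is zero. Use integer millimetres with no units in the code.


translate([140, 260, 380]) cube([1906, 359, 40]);
translate([140, 260, 0]) cube([65, 65, 380]);
translate([140, 554, 0]) cube([65, 65, 380]);
translate([1981, 260, 0]) cube([65, 65, 380]);
translate([1981, 554, 0]) cube([65, 65, 380]);


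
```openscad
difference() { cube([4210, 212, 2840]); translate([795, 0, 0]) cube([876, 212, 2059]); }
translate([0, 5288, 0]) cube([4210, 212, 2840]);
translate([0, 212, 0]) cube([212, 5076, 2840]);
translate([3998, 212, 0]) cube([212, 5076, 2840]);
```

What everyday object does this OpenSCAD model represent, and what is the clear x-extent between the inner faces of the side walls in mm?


A single room. The interior width is 3786 mm.

Four walls enclosing a rectangle with a door in the front wall — a room. Outside width 4210 minus two 212 mm walls gives 3786 mm.


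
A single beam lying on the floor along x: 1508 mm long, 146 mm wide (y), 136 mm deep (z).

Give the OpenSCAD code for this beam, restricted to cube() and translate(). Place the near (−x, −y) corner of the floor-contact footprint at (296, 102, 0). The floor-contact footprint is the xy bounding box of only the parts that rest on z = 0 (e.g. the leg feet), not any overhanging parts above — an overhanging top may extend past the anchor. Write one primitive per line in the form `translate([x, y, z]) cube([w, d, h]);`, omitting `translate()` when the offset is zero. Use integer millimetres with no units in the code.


translate([296, 102, 0]) cube([1508, 146, 136]);


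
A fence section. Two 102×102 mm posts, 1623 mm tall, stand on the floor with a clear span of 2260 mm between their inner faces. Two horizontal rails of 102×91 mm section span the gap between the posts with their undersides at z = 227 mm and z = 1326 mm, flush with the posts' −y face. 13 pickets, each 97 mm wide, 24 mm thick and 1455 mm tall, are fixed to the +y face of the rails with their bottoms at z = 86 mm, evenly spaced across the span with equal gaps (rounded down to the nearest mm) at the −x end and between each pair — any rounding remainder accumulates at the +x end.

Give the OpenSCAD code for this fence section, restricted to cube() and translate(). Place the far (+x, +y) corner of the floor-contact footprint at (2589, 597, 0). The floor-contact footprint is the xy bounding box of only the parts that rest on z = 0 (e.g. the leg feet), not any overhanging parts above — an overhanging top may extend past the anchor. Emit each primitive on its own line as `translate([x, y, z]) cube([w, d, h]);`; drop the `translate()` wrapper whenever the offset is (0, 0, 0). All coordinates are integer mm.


translate([125, 495, 0]) cube([102, 102, 1623]);
translate([2487, 495, 0]) cube([102, 102, 1623]);
translate([227, 495, 227]) cube([2260, 102, 91]);
translate([227, 495, 1326]) cube([2260, 102, 91]);
translate([298, 597, 86]) cube([97, 24, 1455]);
translate([466, 597, 86]) cube([97, 24, 1455]);
translate([634, 597, 86]) cube([97, 24, 1455]);
translate([802, 597, 86]) cube([97, 24, 1455]);
translate([970, 597, 86]) cube([97, 24, 1455]);
translate([1138, 597, 86]) cube([97, 24, 1455]);
translate([1306, 597, 86]) cube([97, 24, 1455]);
translate([1474, 597, 86]) cube([97, 24, 1455]);
translate([1642, 597, 86]) cube([97, 24, 1455]);
translate([1810, 597, 86]) cube([97, 24, 1455]);
translate([1978, 597, 86]) cube([97, 24, 1455]);
translate([2146, 597, 86]) cube([97, 24, 1455]);
translate([2314, 597, 86]) cube([97, 24, 1455]);
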